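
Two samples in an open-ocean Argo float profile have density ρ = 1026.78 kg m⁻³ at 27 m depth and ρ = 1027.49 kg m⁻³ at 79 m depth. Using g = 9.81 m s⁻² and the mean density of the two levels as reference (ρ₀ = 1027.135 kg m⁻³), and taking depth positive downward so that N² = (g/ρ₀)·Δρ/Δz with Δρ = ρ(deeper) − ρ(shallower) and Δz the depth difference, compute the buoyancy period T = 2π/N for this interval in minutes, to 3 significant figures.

Δρ = 1027.49 − 1026.78 = 0.71 kg m⁻³ over Δz = 79 − 27 = 52 m.
N² = (9.81/1027.135) × (0.71/52) = 1.3041 × 10⁻⁴ s⁻².
N = √(1.3041 × 10⁻⁴) = 0.011420 rad s⁻¹, so T = 2π/N = 550.19 s = 9.1698 min ≈ 9.17 min.

9.17 min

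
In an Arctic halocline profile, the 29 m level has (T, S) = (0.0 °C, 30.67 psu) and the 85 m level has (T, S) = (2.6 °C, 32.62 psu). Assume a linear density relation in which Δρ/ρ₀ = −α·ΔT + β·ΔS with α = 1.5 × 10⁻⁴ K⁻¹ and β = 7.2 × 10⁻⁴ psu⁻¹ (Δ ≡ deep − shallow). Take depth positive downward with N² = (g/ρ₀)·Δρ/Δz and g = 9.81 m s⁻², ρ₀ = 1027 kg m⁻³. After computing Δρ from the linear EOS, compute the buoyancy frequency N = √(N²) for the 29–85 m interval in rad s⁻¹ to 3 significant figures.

ΔT = +2.6 K, ΔS = +1.95 psu (deep − shallow).
Δρ/ρ₀ = −αΔT + βΔS = -3.90 × 10⁻⁴ + 1.404 × 10⁻³ = 1.014 × 10⁻³, so Δρ ≈ 1.041 kg m⁻³.
N² = (g/ρ₀)·Δρ/Δz = g·(Δρ/ρ₀)/Δz = 9.81 × 1.014 × 10⁻³ / 56 = 1.7763 × 10⁻⁴ s⁻².
N = √(1.7763 × 10⁻⁴) = 0.013328 rad s⁻¹ ≈ 0.0133 rad s⁻¹.

0.0133 rad s⁻¹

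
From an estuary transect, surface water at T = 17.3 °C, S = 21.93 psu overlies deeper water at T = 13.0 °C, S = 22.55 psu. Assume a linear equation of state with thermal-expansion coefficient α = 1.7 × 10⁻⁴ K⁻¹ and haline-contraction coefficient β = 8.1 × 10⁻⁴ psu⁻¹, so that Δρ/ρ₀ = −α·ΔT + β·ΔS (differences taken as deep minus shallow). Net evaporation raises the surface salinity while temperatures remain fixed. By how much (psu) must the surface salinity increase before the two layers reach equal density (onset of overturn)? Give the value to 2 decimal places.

1.52 psu

Neutral buoyancy requires −α(T_deep − T_surf) + β(S_deep − S_surf′) = 0.
S_surf′ = S_deep − (α/β)·ΔT = 22.55 − (1.7 × 10⁻⁴/8.1 × 10⁻⁴)·(-4.3) = 23.4525 psu.
Increase required: 23.4525 − 21.93 = 1.5225 psu.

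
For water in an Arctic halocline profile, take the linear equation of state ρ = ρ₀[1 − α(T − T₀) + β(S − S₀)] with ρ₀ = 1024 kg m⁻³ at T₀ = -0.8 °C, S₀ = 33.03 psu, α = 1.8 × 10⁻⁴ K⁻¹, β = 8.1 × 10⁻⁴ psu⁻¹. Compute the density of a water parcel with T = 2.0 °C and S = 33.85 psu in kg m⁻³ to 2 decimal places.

1024.16 kg m⁻³

T − T₀ = +2.8 K, S − S₀ = +0.82 psu.
Bracket = 1 − α·(+2.8) + β·(+0.82) = 1 + (1.602 × 10⁻⁴) = 1.0001602.
ρ = 1024 × 1.0001602 = 1024.16 kg m⁻³.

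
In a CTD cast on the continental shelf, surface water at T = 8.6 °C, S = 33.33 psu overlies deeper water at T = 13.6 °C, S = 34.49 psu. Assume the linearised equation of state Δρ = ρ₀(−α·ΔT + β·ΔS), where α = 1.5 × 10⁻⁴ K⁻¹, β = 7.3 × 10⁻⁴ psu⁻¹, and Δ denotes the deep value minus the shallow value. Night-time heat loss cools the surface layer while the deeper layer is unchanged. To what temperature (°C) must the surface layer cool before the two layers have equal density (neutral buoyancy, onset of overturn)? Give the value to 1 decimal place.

Neutral buoyancy requires Δρ = 0, i.e. −α(T_deep − T_surf′) + β(S_deep − S_surf) = 0.
T_surf′ = T_deep − (β/α)·ΔS = 13.6 − (7.3 × 10⁻⁴/1.5 × 10⁻⁴)·(+1.16) = 7.955 °C.
Cooling required: 8.6 − (7.955) = 0.645 °C.

8.0 °C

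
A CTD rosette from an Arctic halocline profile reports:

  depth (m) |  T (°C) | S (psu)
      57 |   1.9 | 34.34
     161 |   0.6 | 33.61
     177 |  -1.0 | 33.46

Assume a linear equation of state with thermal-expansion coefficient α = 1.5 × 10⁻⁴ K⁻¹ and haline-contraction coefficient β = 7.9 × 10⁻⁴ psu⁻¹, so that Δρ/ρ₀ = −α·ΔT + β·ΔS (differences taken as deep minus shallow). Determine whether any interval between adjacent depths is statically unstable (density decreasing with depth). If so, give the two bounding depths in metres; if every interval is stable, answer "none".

57–161 m

Evaluate Δρ/ρ₀ = −αΔT + βΔS across each adjacent pair:
  57–161 m: −αΔT+βΔS = −(1.5 × 10⁻⁴)(-1.3)+(7.9 × 10⁻⁴)(-0.73) = -3.8 × 10⁻⁴ → UNSTABLE
  161–177 m: −αΔT+βΔS = −(1.5 × 10⁻⁴)(-1.6)+(7.9 × 10⁻⁴)(-0.15) = 1.2 × 10⁻⁴ → stable
The 57–161 m interval has Δρ < 0: lighter water underlies denser water.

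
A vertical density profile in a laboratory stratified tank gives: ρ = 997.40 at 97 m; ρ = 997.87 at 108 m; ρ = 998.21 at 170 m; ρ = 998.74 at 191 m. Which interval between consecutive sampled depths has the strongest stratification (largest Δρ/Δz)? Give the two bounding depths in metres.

97–108 m

Compute the density gradient over each adjacent pair:
  97–108 m: Δρ/Δz = 0.47/11 = 0.043 kg m⁻⁴
  108–170 m: Δρ/Δz = 0.34/62 = 5.5 × 10⁻³ kg m⁻⁴
  170–191 m: Δρ/Δz = 0.53/21 = 0.025 kg m⁻⁴
The largest gradient is in the 97–108 m interval — the pycnocline.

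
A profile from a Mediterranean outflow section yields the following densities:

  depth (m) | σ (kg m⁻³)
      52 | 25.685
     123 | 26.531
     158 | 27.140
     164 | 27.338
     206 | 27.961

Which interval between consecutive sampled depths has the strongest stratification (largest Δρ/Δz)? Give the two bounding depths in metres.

158–164 m

Compute the density gradient over each adjacent pair:
  52–123 m: Δρ/Δz = 0.846/71 = 0.012 kg m⁻⁴
  123–158 m: Δρ/Δz = 0.609/35 = 0.017 kg m⁻⁴
  158–164 m: Δρ/Δz = 0.198/6 = 0.033 kg m⁻⁴
  164–206 m: Δρ/Δz = 0.623/42 = 0.015 kg m⁻⁴
The largest gradient is in the 158–164 m interval — the pycnocline.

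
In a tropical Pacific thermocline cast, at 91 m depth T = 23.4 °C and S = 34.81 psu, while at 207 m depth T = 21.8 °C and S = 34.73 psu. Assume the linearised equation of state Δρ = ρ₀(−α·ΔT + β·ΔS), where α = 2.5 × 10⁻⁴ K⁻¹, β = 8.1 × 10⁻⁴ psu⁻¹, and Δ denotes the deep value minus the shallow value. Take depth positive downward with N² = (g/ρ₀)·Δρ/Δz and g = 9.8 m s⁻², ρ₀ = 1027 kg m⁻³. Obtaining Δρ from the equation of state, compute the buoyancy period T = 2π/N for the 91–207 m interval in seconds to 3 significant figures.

ΔT = -1.6 K, ΔS = -0.08 psu (deep − shallow).
Δρ/ρ₀ = −αΔT + βΔS = 4.00 × 10⁻⁴ − 6.48 × 10⁻⁵ = 3.352 × 10⁻⁴, so Δρ ≈ 0.3443 kg m⁻³.
N² = (g/ρ₀)·Δρ/Δz = g·(Δρ/ρ₀)/Δz = 9.8 × 3.352 × 10⁻⁴ / 116 = 2.8319 × 10⁻⁵ s⁻².
N = √(2.8319 × 10⁻⁵) = 5.3216 × 10⁻³ rad s⁻¹ → T = 2π/N = 1.1807 × 10³ s ≈ 1.18 × 10³ s.

1.18 × 10³ s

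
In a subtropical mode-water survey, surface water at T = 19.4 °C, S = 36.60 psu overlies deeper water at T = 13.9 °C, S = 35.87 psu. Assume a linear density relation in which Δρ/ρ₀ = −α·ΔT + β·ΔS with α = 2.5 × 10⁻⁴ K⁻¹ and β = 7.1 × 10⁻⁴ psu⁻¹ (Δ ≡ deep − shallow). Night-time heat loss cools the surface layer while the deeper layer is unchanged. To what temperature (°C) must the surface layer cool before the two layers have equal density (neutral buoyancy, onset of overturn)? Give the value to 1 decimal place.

Neutral buoyancy requires Δρ = 0, i.e. −α(T_deep − T_surf′) + β(S_deep − S_surf) = 0.
T_surf′ = T_deep − (β/α)·ΔS = 13.9 − (7.1 × 10⁻⁴/2.5 × 10⁻⁴)·(-0.73) = 15.973 °C.
Cooling required: 19.4 − (15.973) = 3.427 °C.

16.0 °C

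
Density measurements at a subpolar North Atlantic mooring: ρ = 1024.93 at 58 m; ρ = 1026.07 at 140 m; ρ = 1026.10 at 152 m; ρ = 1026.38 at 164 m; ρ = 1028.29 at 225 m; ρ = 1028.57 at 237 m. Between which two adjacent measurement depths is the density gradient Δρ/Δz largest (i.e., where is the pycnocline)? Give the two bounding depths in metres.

164–225 m

Compute the density gradient over each adjacent pair:
  58–140 m: Δρ/Δz = 1.14/82 = 0.014 kg m⁻⁴
  140–152 m: Δρ/Δz = 0.03/12 = 2.5 × 10⁻³ kg m⁻⁴
  152–164 m: Δρ/Δz = 0.28/12 = 0.023 kg m⁻⁴
  164–225 m: Δρ/Δz = 1.91/61 = 0.031 kg m⁻⁴
  225–237 m: Δρ/Δz = 0.28/12 = 0.023 kg m⁻⁴
The largest gradient is in the 164–225 m interval — the pycnocline.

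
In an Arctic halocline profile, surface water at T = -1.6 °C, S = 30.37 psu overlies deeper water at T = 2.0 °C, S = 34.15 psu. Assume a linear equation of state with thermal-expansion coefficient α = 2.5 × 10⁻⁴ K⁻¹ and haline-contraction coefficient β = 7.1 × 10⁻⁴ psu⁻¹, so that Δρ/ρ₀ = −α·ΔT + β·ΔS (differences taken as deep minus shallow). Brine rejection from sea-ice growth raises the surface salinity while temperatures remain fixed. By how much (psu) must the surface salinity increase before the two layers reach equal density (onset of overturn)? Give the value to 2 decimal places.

2.51 psu

Neutral buoyancy requires −α(T_deep − T_surf) + β(S_deep − S_surf′) = 0.
S_surf′ = S_deep − (α/β)·ΔT = 34.15 − (2.5 × 10⁻⁴/7.1 × 10⁻⁴)·(+3.6) = 32.8824 psu.
Increase required: 32.8824 − 30.37 = 2.5124 psu.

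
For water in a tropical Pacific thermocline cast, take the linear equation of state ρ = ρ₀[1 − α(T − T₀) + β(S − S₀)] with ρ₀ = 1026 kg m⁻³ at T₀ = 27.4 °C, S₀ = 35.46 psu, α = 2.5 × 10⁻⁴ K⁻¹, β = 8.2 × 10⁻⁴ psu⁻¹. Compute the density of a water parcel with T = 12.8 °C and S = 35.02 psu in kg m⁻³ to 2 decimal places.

1029.37 kg m⁻³

T − T₀ = -14.6 K, S − S₀ = -0.44 psu.
Bracket = 1 − α·(-14.6) + β·(-0.44) = 1 + (3.2892 × 10⁻³) = 1.0032892.
ρ = 1026 × 1.0032892 = 1029.37 kg m⁻³.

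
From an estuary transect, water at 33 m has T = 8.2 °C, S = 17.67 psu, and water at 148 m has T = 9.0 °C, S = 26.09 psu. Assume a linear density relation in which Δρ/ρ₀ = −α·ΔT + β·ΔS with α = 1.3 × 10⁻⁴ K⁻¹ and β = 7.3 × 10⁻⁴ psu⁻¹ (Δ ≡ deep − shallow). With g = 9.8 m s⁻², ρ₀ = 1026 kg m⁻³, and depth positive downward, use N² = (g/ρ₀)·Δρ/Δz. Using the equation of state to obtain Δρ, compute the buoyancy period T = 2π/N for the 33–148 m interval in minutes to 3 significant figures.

4.61 min

ΔT = +0.8 K, ΔS = +8.42 psu (deep − shallow).
Δρ/ρ₀ = −αΔT + βΔS = -1.04 × 10⁻⁴ + 6.1466 × 10⁻³ = 6.0426 × 10⁻³, so Δρ ≈ 6.200 kg m⁻³.
N² = (g/ρ₀)·Δρ/Δz = g·(Δρ/ρ₀)/Δz = 9.8 × 6.0426 × 10⁻³ / 115 = 5.1493 × 10⁻⁴ s⁻².
N = √(5.1493 × 10⁻⁴) = 0.022692 rad s⁻¹ → T = 2π/N = 276.89 s = 4.6148 min ≈ 4.61 min.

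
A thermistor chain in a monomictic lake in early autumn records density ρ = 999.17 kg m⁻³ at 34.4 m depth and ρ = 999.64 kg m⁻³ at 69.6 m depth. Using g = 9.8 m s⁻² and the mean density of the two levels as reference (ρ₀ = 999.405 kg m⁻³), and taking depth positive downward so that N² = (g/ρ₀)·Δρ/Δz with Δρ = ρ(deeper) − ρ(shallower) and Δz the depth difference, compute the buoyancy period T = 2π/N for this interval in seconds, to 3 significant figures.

Δρ = 999.64 − 999.17 = 0.47 kg m⁻³ over Δz = 69.6 − 34.4 = 35.2 m.
N² = (9.8/999.405) × (0.47/35.2) = 1.3093 × 10⁻⁴ s⁻².
N = √(1.3093 × 10⁻⁴) = 0.011442 rad s⁻¹, so T = 2π/N = 549.13 s ≈ 549 s.

549 s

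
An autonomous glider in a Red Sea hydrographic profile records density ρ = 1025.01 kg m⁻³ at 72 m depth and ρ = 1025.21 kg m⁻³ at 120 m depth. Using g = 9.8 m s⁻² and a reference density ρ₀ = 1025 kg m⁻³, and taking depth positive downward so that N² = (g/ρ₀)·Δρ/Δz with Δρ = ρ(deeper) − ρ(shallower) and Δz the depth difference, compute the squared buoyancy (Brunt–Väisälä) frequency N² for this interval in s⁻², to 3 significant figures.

3.98 × 10⁻⁵ s⁻²

Δρ = 1025.21 − 1025.01 = 0.20 kg m⁻³ over Δz = 120 − 72 = 48 m.
N² = (9.8/1025) × (0.20/48) = 3.9837 × 10⁻⁵ s⁻² ≈ 3.98 × 10⁻⁵ s⁻².
A positive N² confirms static stability across the interval.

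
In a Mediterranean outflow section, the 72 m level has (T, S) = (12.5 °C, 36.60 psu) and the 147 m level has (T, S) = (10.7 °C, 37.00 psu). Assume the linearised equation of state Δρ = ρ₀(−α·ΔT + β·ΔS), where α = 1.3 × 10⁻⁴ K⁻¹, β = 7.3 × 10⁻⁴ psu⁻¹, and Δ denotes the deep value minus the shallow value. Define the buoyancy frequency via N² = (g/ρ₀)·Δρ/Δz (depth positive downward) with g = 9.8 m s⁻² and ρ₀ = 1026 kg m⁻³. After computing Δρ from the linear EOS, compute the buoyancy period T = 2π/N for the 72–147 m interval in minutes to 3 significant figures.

ΔT = -1.8 K, ΔS = +0.40 psu (deep − shallow).
Δρ/ρ₀ = −αΔT + βΔS = 2.34 × 10⁻⁴ + 2.92 × 10⁻⁴ = 5.26 × 10⁻⁴, so Δρ ≈ 0.5397 kg m⁻³.
N² = (g/ρ₀)·Δρ/Δz = g·(Δρ/ρ₀)/Δz = 9.8 × 5.26 × 10⁻⁴ / 75 = 6.8731 × 10⁻⁵ s⁻².
N = √(6.8731 × 10⁻⁵) = 8.2904 × 10⁻³ rad s⁻¹ → T = 2π/N = 757.89 s = 12.631 min ≈ 12.6 min.

12.6 min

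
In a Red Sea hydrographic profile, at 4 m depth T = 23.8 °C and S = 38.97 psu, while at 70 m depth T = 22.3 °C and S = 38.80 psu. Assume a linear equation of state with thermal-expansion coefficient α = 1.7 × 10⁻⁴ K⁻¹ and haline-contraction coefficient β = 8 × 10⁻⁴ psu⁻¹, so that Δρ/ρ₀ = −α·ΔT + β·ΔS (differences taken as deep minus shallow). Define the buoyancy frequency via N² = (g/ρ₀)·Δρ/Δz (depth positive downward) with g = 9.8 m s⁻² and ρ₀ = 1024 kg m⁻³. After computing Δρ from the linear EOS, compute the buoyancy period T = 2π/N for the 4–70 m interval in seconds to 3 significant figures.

ΔT = -1.5 K, ΔS = -0.17 psu (deep − shallow).
Δρ/ρ₀ = −αΔT + βΔS = 2.55 × 10⁻⁴ − 1.36 × 10⁻⁴ = 1.19 × 10⁻⁴, so Δρ ≈ 0.1219 kg m⁻³.
N² = (g/ρ₀)·Δρ/Δz = g·(Δρ/ρ₀)/Δz = 9.8 × 1.19 × 10⁻⁴ / 66 = 1.7670 × 10⁻⁵ s⁻².
N = √(1.7670 × 10⁻⁵) = 4.2036 × 10⁻³ rad s⁻¹ → T = 2π/N = 1.4947 × 10³ s ≈ 1.49 × 10³ s.

1.49 × 10³ s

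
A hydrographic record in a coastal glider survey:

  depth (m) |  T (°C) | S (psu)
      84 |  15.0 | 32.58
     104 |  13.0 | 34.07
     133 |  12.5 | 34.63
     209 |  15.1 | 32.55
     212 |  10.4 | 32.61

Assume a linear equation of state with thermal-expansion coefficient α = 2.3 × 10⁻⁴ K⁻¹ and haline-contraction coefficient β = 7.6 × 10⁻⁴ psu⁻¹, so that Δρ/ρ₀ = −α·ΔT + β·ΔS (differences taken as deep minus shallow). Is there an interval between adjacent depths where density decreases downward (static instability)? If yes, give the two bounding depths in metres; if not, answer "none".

Evaluate Δρ/ρ₀ = −αΔT + βΔS across each adjacent pair:
  84–104 m: −αΔT+βΔS = −(2.3 × 10⁻⁴)(-2.0)+(7.6 × 10⁻⁴)(+1.49) = 1.6 × 10⁻³ → stable
  104–133 m: −αΔT+βΔS = −(2.3 × 10⁻⁴)(-0.5)+(7.6 × 10⁻⁴)(+0.56) = 5.4 × 10⁻⁴ → stable
  133–209 m: −αΔT+βΔS = −(2.3 × 10⁻⁴)(+2.6)+(7.6 × 10⁻⁴)(-2.08) = -2.2 × 10⁻³ → UNSTABLE
  209–212 m: −αΔT+βΔS = −(2.3 × 10⁻⁴)(-4.7)+(7.6 × 10⁻⁴)(+0.06) = 1.1 × 10⁻³ → stable
The 133–209 m interval has Δρ < 0: lighter water underlies denser water.

133–209 m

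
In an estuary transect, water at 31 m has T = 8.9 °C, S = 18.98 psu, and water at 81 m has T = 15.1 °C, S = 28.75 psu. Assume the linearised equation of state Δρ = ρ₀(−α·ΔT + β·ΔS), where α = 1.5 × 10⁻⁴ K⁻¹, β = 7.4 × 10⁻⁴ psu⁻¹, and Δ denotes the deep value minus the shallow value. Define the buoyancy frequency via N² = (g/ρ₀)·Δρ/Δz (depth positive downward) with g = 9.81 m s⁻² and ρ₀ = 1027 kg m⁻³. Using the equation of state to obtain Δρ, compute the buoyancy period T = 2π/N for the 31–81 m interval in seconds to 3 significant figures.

ΔT = +6.2 K, ΔS = +9.77 psu (deep − shallow).
Δρ/ρ₀ = −αΔT + βΔS = -9.30 × 10⁻⁴ + 7.2298 × 10⁻³ = 6.2998 × 10⁻³, so Δρ ≈ 6.470 kg m⁻³.
N² = (g/ρ₀)·Δρ/Δz = g·(Δρ/ρ₀)/Δz = 9.81 × 6.2998 × 10⁻³ / 50 = 1.2360 × 10⁻³ s⁻².
N = √(1.2360 × 10⁻³) = 0.035157 rad s⁻¹ → T = 2π/N = 178.72 s ≈ 179 s.

179 s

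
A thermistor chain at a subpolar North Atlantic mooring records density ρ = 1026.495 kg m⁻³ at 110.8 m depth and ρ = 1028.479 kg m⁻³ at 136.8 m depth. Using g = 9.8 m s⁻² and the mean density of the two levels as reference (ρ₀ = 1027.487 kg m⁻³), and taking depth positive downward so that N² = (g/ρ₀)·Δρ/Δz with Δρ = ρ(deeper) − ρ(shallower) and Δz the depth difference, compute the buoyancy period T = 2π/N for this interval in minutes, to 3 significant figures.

Δρ = 1028.479 − 1026.495 = 1.984 kg m⁻³ over Δz = 136.8 − 110.8 = 26 m.
N² = (9.8/1027.487) × (1.984/26) = 7.2781 × 10⁻⁴ s⁻².
N = √(7.2781 × 10⁻⁴) = 0.026978 rad s⁻¹, so T = 2π/N = 232.90 s = 3.8817 min ≈ 3.88 min.
N² > 0, so the interval is statically stable.

3.88 min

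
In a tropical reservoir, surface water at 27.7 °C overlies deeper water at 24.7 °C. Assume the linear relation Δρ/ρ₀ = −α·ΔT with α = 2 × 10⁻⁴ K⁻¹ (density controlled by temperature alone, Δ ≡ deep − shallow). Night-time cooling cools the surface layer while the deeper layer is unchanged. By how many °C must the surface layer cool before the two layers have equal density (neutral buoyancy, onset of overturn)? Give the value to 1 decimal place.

With temperature the only control, equal density requires T_surf′ = T_deep.
T_surf′ = 24.7 °C.
Cooling required: 27.7 − 24.7 = 3.0 °C.

3.0 °C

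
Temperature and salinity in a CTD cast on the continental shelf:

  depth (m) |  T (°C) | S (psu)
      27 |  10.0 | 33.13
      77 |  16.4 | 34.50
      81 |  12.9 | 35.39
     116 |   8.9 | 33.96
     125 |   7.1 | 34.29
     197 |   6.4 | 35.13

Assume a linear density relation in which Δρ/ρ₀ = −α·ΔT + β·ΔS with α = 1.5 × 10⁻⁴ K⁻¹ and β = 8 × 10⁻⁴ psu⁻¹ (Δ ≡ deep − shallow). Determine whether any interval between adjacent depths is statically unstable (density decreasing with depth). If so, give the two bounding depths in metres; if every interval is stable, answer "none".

81–116 m

Evaluate Δρ/ρ₀ = −αΔT + βΔS across each adjacent pair:
  27–77 m: −αΔT+βΔS = −(1.5 × 10⁻⁴)(+6.4)+(8 × 10⁻⁴)(+1.37) = 1.4 × 10⁻⁴ → stable
  77–81 m: −αΔT+βΔS = −(1.5 × 10⁻⁴)(-3.5)+(8 × 10⁻⁴)(+0.89) = 1.2 × 10⁻³ → stable
  81–116 m: −αΔT+βΔS = −(1.5 × 10⁻⁴)(-4.0)+(8 × 10⁻⁴)(-1.43) = -5.4 × 10⁻⁴ → UNSTABLE
  116–125 m: −αΔT+βΔS = −(1.5 × 10⁻⁴)(-1.8)+(8 × 10⁻⁴)(+0.33) = 5.3 × 10⁻⁴ → stable
  125–197 m: −αΔT+βΔS = −(1.5 × 10⁻⁴)(-0.7)+(8 × 10⁻⁴)(+0.84) = 7.8 × 10⁻⁴ → stable
The 81–116 m interval has Δρ < 0: lighter water underlies denser water.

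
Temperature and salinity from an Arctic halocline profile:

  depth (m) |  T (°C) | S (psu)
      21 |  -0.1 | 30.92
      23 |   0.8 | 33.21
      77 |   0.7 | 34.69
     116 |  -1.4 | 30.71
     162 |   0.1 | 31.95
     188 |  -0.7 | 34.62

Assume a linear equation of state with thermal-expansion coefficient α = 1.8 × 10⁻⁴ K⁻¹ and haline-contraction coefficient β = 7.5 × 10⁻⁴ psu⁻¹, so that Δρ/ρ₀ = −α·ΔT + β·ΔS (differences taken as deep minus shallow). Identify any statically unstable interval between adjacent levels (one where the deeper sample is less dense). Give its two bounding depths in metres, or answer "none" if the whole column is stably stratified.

77–116 m

Evaluate Δρ/ρ₀ = −αΔT + βΔS across each adjacent pair:
  21–23 m: −αΔT+βΔS = −(1.8 × 10⁻⁴)(+0.9)+(7.5 × 10⁻⁴)(+2.29) = 1.6 × 10⁻³ → stable
  23–77 m: −αΔT+βΔS = −(1.8 × 10⁻⁴)(-0.1)+(7.5 × 10⁻⁴)(+1.48) = 1.1 × 10⁻³ → stable
  77–116 m: −αΔT+βΔS = −(1.8 × 10⁻⁴)(-2.1)+(7.5 × 10⁻⁴)(-3.98) = -2.6 × 10⁻³ → UNSTABLE
  116–162 m: −αΔT+βΔS = −(1.8 × 10⁻⁴)(+1.5)+(7.5 × 10⁻⁴)(+1.24) = 6.6 × 10⁻⁴ → stable
  162–188 m: −αΔT+βΔS = −(1.8 × 10⁻⁴)(-0.8)+(7.5 × 10⁻⁴)(+2.67) = 2.1 × 10⁻³ → stable
The 77–116 m interval has Δρ < 0: lighter water underlies denser water.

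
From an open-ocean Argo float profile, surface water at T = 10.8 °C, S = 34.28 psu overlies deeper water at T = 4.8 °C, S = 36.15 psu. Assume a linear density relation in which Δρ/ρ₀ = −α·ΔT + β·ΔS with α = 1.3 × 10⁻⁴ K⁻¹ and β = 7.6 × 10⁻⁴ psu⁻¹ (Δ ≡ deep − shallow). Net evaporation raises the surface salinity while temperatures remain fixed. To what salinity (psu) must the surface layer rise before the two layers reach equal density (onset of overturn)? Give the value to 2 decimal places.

Neutral buoyancy requires −α(T_deep − T_surf) + β(S_deep − S_surf′) = 0.
S_surf′ = S_deep − (α/β)·ΔT = 36.15 − (1.3 × 10⁻⁴/7.6 × 10⁻⁴)·(-6.0) = 37.1763 psu.
Increase required: 37.1763 − 34.28 = 2.8963 psu.

37.18 psu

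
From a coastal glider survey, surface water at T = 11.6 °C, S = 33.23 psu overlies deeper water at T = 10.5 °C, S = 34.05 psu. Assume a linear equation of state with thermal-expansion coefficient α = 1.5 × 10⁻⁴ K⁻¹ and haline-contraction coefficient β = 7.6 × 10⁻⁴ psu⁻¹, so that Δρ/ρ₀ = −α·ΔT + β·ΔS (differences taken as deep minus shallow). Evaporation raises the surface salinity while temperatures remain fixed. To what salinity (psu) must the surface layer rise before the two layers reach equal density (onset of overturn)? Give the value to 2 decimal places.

34.27 psu

Neutral buoyancy requires −α(T_deep − T_surf) + β(S_deep − S_surf′) = 0.
S_surf′ = S_deep − (α/β)·ΔT = 34.05 − (1.5 × 10⁻⁴/7.6 × 10⁻⁴)·(-1.1) = 34.2671 psu.
Increase required: 34.2671 − 33.23 = 1.0371 psu.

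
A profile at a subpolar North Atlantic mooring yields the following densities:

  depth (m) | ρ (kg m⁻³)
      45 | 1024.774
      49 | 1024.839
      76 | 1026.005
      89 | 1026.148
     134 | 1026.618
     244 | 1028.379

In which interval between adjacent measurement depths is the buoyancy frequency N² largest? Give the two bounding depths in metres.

49–76 m

Compute the density gradient over each adjacent pair:
  45–49 m: Δρ/Δz = 0.065/4 = 0.016 kg m⁻⁴
  49–76 m: Δρ/Δz = 1.166/27 = 0.043 kg m⁻⁴
  76–89 m: Δρ/Δz = 0.143/13 = 0.011 kg m⁻⁴
  89–134 m: Δρ/Δz = 0.470/45 = 0.010 kg m⁻⁴
  134–244 m: Δρ/Δz = 1.761/110 = 0.016 kg m⁻⁴
The largest gradient is in the 49–76 m interval — the pycnocline.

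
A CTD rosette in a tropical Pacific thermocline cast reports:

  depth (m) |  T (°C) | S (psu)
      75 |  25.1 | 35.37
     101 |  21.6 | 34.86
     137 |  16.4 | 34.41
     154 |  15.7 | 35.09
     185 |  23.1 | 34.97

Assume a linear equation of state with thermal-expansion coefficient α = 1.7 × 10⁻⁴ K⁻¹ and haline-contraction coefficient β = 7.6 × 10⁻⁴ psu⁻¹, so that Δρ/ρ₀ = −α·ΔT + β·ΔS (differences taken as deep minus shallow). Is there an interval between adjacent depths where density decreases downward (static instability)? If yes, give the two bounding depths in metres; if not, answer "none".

Evaluate Δρ/ρ₀ = −αΔT + βΔS across each adjacent pair:
  75–101 m: −αΔT+βΔS = −(1.7 × 10⁻⁴)(-3.5)+(7.6 × 10⁻⁴)(-0.51) = 2.1 × 10⁻⁴ → stable
  101–137 m: −αΔT+βΔS = −(1.7 × 10⁻⁴)(-5.2)+(7.6 × 10⁻⁴)(-0.45) = 5.4 × 10⁻⁴ → stable
  137–154 m: −αΔT+βΔS = −(1.7 × 10⁻⁴)(-0.7)+(7.6 × 10⁻⁴)(+0.68) = 6.4 × 10⁻⁴ → stable
  154–185 m: −αΔT+βΔS = −(1.7 × 10⁻⁴)(+7.4)+(7.6 × 10⁻⁴)(-0.12) = -1.3 × 10⁻³ → UNSTABLE
The 154–185 m interval has Δρ < 0: lighter water underlies denser water.

154–185 m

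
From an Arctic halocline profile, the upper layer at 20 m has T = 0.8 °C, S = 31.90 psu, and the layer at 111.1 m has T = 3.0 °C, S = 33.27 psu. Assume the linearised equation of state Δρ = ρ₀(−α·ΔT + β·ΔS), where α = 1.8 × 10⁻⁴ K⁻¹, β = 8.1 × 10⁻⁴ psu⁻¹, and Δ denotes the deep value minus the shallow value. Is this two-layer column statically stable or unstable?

ΔT = 3.0 − 0.8 = +2.2 K and ΔS = 33.27 − 31.90 = +1.37 psu (deep − shallow).
−αΔT = -3.96 × 10⁻⁴; βΔS = 1.1097 × 10⁻³; sum Δρ/ρ₀ = 7.137 × 10⁻⁴.
Δρ/ρ₀ > 0, so Δρ > 0: deeper water is denser → statically stable.

stable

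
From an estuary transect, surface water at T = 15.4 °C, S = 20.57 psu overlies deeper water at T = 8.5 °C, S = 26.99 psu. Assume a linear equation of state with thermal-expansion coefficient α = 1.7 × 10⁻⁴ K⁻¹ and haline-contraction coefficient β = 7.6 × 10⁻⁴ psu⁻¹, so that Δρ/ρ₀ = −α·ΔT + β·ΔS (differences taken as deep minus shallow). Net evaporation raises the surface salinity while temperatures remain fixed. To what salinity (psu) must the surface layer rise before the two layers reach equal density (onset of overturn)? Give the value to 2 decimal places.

Neutral buoyancy requires −α(T_deep − T_surf) + β(S_deep − S_surf′) = 0.
S_surf′ = S_deep − (α/β)·ΔT = 26.99 − (1.7 × 10⁻⁴/7.6 × 10⁻⁴)·(-6.9) = 28.5334 psu.
Increase required: 28.5334 − 20.57 = 7.9634 psu.

28.53 psu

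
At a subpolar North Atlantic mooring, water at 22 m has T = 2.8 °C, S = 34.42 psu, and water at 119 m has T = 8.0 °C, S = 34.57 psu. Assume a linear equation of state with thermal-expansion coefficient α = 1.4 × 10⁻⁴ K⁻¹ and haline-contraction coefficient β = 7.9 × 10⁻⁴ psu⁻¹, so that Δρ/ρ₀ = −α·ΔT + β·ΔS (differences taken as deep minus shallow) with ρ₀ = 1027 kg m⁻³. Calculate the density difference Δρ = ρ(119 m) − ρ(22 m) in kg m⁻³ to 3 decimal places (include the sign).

ΔT = +5.2 K, ΔS = +0.15 psu (deep − shallow).
Δρ/ρ₀ = −(1.4 × 10⁻⁴)(+5.2) + (7.9 × 10⁻⁴)(+0.15) = -6.095 × 10⁻⁴.
Δρ = 1027 × (-6.095 × 10⁻⁴) = -0.626 kg m⁻³.
Negative Δρ: lighter below, statically unstable.

-0.626 kg m⁻³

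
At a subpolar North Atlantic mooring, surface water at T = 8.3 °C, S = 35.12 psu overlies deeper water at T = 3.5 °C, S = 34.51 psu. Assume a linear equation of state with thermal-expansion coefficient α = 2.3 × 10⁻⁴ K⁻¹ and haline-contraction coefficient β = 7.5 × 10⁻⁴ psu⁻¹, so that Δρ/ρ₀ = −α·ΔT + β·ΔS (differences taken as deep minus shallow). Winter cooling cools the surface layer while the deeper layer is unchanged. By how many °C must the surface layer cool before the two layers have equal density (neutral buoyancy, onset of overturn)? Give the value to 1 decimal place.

Neutral buoyancy requires Δρ = 0, i.e. −α(T_deep − T_surf′) + β(S_deep − S_surf) = 0.
T_surf′ = T_deep − (β/α)·ΔS = 3.5 − (7.5 × 10⁻⁴/2.3 × 10⁻⁴)·(-0.61) = 5.489 °C.
Cooling required: 8.3 − (5.489) = 2.811 °C.

2.8 °C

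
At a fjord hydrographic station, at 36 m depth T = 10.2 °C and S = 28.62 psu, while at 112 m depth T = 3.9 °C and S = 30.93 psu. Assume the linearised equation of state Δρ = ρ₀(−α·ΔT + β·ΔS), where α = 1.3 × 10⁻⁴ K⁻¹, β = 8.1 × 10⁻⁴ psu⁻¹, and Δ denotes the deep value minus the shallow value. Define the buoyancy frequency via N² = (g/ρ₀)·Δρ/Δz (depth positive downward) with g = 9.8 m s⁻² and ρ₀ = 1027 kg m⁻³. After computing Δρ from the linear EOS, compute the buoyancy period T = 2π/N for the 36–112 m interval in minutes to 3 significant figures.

ΔT = -6.3 K, ΔS = +2.31 psu (deep − shallow).
Δρ/ρ₀ = −αΔT + βΔS = 8.19 × 10⁻⁴ + 1.8711 × 10⁻³ = 2.6901 × 10⁻³, so Δρ ≈ 2.763 kg m⁻³.
N² = (g/ρ₀)·Δρ/Δz = g·(Δρ/ρ₀)/Δz = 9.8 × 2.6901 × 10⁻³ / 76 = 3.4688 × 10⁻⁴ s⁻².
N = √(3.4688 × 10⁻⁴) = 0.018625 rad s⁻¹ → T = 2π/N = 337.35 s = 5.6225 min ≈ 5.62 min.

5.62 min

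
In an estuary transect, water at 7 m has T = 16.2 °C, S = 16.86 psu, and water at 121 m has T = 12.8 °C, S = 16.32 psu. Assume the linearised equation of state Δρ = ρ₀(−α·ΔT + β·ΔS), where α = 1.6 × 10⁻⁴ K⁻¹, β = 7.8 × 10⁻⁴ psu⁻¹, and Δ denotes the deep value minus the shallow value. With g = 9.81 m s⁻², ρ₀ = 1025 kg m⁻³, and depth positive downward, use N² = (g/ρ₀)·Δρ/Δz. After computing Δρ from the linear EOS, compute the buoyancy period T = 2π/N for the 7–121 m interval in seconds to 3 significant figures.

1.93 × 10³ s

ΔT = -3.4 K, ΔS = -0.54 psu (deep − shallow).
Δρ/ρ₀ = −αΔT + βΔS = 5.44 × 10⁻⁴ − 4.212 × 10⁻⁴ = 1.228 × 10⁻⁴, so Δρ ≈ 0.1259 kg m⁻³.
N² = (g/ρ₀)·Δρ/Δz = g·(Δρ/ρ₀)/Δz = 9.81 × 1.228 × 10⁻⁴ / 114 = 1.0567 × 10⁻⁵ s⁻².
N = √(1.0567 × 10⁻⁵) = 3.2507 × 10⁻³ rad s⁻¹ → T = 2π/N = 1.9329 × 10³ s ≈ 1.93 × 10³ s.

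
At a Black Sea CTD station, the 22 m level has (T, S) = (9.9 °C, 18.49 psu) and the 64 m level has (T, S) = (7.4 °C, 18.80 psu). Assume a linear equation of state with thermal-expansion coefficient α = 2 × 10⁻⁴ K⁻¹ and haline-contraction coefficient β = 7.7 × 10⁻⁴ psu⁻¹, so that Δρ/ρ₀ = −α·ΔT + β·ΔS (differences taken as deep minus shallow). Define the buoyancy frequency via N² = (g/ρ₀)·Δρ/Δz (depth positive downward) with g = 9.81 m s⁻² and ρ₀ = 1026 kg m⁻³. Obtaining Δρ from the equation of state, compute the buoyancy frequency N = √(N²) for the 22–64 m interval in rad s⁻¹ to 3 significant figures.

0.0131 rad s⁻¹

ΔT = -2.5 K, ΔS = +0.31 psu (deep − shallow).
Δρ/ρ₀ = −αΔT + βΔS = 5.00 × 10⁻⁴ + 2.387 × 10⁻⁴ = 7.387 × 10⁻⁴, so Δρ ≈ 0.7579 kg m⁻³.
N² = (g/ρ₀)·Δρ/Δz = g·(Δρ/ρ₀)/Δz = 9.81 × 7.387 × 10⁻⁴ / 42 = 1.7254 × 10⁻⁴ s⁻².
N = √(1.7254 × 10⁻⁴) = 0.013135 rad s⁻¹ ≈ 0.0131 rad s⁻¹.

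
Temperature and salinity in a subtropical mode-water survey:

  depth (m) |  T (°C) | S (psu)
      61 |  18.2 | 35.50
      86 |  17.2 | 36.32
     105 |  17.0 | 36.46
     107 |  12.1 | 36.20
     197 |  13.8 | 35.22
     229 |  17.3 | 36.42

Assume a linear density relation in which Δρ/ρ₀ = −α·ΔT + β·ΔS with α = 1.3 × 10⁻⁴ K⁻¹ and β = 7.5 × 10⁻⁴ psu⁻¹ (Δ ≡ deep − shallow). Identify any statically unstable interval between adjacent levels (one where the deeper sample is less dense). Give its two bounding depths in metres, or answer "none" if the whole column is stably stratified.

107–197 m

Evaluate Δρ/ρ₀ = −αΔT + βΔS across each adjacent pair:
  61–86 m: −αΔT+βΔS = −(1.3 × 10⁻⁴)(-1.0)+(7.5 × 10⁻⁴)(+0.82) = 7.5 × 10⁻⁴ → stable
  86–105 m: −αΔT+βΔS = −(1.3 × 10⁻⁴)(-0.2)+(7.5 × 10⁻⁴)(+0.14) = 1.3 × 10⁻⁴ → stable
  105–107 m: −αΔT+βΔS = −(1.3 × 10⁻⁴)(-4.9)+(7.5 × 10⁻⁴)(-0.26) = 4.4 × 10⁻⁴ → stable
  107–197 m: −αΔT+βΔS = −(1.3 × 10⁻⁴)(+1.7)+(7.5 × 10⁻⁴)(-0.98) = -9.6 × 10⁻⁴ → UNSTABLE
  197–229 m: −αΔT+βΔS = −(1.3 × 10⁻⁴)(+3.5)+(7.5 × 10⁻⁴)(+1.20) = 4.5 × 10⁻⁴ → stable
The 107–197 m interval has Δρ < 0: lighter water underlies denser water.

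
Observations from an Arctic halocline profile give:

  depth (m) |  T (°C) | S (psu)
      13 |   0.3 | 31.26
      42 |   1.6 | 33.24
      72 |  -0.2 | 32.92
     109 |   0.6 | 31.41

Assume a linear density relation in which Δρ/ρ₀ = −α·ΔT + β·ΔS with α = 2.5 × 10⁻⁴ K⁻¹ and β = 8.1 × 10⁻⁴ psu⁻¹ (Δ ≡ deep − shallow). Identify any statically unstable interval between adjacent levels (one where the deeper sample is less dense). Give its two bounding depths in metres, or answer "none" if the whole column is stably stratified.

Evaluate Δρ/ρ₀ = −αΔT + βΔS across each adjacent pair:
  13–42 m: −αΔT+βΔS = −(2.5 × 10⁻⁴)(+1.3)+(8.1 × 10⁻⁴)(+1.98) = 1.3 × 10⁻³ → stable
  42–72 m: −αΔT+βΔS = −(2.5 × 10⁻⁴)(-1.8)+(8.1 × 10⁻⁴)(-0.32) = 1.9 × 10⁻⁴ → stable
  72–109 m: −αΔT+βΔS = −(2.5 × 10⁻⁴)(+0.8)+(8.1 × 10⁻⁴)(-1.51) = -1.4 × 10⁻³ → UNSTABLE
The 72–109 m interval has Δρ < 0: lighter water underlies denser water.

72–109 m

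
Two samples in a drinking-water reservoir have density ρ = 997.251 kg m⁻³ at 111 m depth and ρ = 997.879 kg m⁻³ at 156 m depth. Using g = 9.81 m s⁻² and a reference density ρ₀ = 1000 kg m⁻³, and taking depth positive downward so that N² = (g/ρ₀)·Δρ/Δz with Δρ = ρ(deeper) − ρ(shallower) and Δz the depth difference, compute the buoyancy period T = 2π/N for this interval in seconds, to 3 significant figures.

Δρ = 997.879 − 997.251 = 0.628 kg m⁻³ over Δz = 156 − 111 = 45 m.
N² = (9.81/1000) × (0.628/45) = 1.3690 × 10⁻⁴ s⁻².
N = √(1.3690 × 10⁻⁴) = 0.011700 rad s⁻¹, so T = 2π/N = 537.02 s ≈ 537 s.

537 s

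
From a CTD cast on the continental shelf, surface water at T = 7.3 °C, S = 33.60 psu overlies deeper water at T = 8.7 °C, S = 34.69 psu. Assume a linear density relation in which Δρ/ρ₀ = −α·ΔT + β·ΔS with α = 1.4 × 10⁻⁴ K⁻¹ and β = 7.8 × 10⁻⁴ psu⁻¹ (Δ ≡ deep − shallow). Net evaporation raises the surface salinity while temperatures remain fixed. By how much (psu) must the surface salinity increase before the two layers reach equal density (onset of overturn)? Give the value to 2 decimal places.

0.84 psu

Neutral buoyancy requires −α(T_deep − T_surf) + β(S_deep − S_surf′) = 0.
S_surf′ = S_deep − (α/β)·ΔT = 34.69 − (1.4 × 10⁻⁴/7.8 × 10⁻⁴)·(+1.4) = 34.4387 psu.
Increase required: 34.4387 − 33.60 = 0.8387 psu.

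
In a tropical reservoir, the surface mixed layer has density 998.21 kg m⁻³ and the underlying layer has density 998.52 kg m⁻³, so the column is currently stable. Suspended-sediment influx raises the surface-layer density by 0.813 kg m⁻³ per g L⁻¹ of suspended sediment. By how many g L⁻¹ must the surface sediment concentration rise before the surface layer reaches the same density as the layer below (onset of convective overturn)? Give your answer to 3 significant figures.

Density deficit of the surface layer: 998.52 − 998.21 = 0.31 kg m⁻³.
Required change = 0.31 / 0.813 = 0.381 g L⁻¹.

0.381 g L⁻¹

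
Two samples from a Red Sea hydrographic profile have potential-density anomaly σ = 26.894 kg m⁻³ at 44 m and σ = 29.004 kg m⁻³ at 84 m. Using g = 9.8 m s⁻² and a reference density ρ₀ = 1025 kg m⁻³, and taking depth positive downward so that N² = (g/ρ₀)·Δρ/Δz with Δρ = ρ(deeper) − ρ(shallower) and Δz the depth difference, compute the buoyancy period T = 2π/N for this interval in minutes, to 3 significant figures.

Δρ = 1029.004 − 1026.894 = 2.110 kg m⁻³ over Δz = 84 − 44 = 40 m.
N² = (9.8/1025) × (2.110/40) = 5.0434 × 10⁻⁴ s⁻².
N = √(5.0434 × 10⁻⁴) = 0.022458 rad s⁻¹, so T = 2π/N = 279.77 s = 4.6628 min ≈ 4.66 min.

4.66 min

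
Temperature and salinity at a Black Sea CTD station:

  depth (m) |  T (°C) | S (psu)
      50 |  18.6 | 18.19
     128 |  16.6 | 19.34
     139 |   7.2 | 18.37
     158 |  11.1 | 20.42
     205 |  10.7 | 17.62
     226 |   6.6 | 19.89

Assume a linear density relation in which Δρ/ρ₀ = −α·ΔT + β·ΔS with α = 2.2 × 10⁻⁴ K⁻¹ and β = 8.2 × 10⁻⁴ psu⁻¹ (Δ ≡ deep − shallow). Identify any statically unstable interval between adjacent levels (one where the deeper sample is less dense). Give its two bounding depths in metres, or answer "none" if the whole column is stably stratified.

158–205 m

Evaluate Δρ/ρ₀ = −αΔT + βΔS across each adjacent pair:
  50–128 m: −αΔT+βΔS = −(2.2 × 10⁻⁴)(-2.0)+(8.2 × 10⁻⁴)(+1.15) = 1.4 × 10⁻³ → stable
  128–139 m: −αΔT+βΔS = −(2.2 × 10⁻⁴)(-9.4)+(8.2 × 10⁻⁴)(-0.97) = 1.3 × 10⁻³ → stable
  139–158 m: −αΔT+βΔS = −(2.2 × 10⁻⁴)(+3.9)+(8.2 × 10⁻⁴)(+2.05) = 8.2 × 10⁻⁴ → stable
  158–205 m: −αΔT+βΔS = −(2.2 × 10⁻⁴)(-0.4)+(8.2 × 10⁻⁴)(-2.80) = -2.2 × 10⁻³ → UNSTABLE
  205–226 m: −αΔT+βΔS = −(2.2 × 10⁻⁴)(-4.1)+(8.2 × 10⁻⁴)(+2.27) = 2.8 × 10⁻³ → stable
The 158–205 m interval has Δρ < 0: lighter water underlies denser water.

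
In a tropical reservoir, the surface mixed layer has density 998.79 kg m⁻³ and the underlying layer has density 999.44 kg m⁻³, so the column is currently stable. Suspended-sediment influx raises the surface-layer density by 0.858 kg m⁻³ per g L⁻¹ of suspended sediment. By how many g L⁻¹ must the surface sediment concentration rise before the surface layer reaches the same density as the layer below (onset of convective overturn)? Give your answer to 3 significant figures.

0.758 g L⁻¹

Density deficit of the surface layer: 999.44 − 998.79 = 0.65 kg m⁻³.
Required change = 0.65 / 0.858 = 0.758 g L⁻¹.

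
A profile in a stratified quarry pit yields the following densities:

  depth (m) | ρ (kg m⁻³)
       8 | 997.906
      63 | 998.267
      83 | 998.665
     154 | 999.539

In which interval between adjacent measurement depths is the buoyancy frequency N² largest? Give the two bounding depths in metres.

63–83 m

Compute the density gradient over each adjacent pair:
  8–63 m: Δρ/Δz = 0.361/55 = 6.6 × 10⁻³ kg m⁻⁴
  63–83 m: Δρ/Δz = 0.398/20 = 0.020 kg m⁻⁴
  83–154 m: Δρ/Δz = 0.874/71 = 0.012 kg m⁻⁴
The largest gradient is in the 63–83 m interval — the pycnocline.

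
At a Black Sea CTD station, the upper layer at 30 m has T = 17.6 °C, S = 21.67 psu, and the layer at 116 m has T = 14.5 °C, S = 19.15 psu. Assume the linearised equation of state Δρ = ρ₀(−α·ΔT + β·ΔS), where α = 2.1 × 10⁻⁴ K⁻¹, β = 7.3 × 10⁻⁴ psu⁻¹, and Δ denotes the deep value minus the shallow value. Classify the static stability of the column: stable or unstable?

ΔT = 14.5 − 17.6 = -3.1 K and ΔS = 19.15 − 21.67 = -2.52 psu (deep − shallow).
−αΔT = 6.51 × 10⁻⁴; βΔS = -1.8396 × 10⁻³; sum Δρ/ρ₀ = -1.1886 × 10⁻³.
Δρ/ρ₀ < 0, so Δρ < 0: deeper water is lighter → statically unstable; the column would overturn.

unstable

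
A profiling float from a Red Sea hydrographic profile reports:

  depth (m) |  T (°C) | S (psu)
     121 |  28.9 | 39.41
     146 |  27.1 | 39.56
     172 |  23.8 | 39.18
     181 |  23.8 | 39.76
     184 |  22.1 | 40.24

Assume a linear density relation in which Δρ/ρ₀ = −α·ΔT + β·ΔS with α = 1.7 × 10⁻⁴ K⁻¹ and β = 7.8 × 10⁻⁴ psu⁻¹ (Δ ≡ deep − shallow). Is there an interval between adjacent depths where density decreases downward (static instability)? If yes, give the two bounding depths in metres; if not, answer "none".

none

Evaluate Δρ/ρ₀ = −αΔT + βΔS across each adjacent pair:
  121–146 m: −αΔT+βΔS = −(1.7 × 10⁻⁴)(-1.8)+(7.8 × 10⁻⁴)(+0.15) = 4.2 × 10⁻⁴ → stable
  146–172 m: −αΔT+βΔS = −(1.7 × 10⁻⁴)(-3.3)+(7.8 × 10⁻⁴)(-0.38) = 2.6 × 10⁻⁴ → stable
  172–181 m: −αΔT+βΔS = −(1.7 × 10⁻⁴)(+0.0)+(7.8 × 10⁻⁴)(+0.58) = 4.5 × 10⁻⁴ → stable
  181–184 m: −αΔT+βΔS = −(1.7 × 10⁻⁴)(-1.7)+(7.8 × 10⁻⁴)(+0.48) = 6.6 × 10⁻⁴ → stable
Every interval has Δρ > 0: the column is stably stratified throughout.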